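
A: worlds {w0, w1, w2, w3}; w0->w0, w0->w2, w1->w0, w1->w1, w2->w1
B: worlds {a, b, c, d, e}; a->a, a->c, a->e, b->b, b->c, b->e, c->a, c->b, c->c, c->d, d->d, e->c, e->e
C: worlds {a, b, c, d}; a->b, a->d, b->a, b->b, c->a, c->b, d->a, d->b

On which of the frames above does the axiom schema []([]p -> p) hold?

Frame correspondent (Sahlqvist): forall x forall y (Rxy -> Ryy) — i.e. shift-reflexivity.
A: fails — Rw0w2 but not Rw2w2.
B: holds.
C: fails — Rba but not Raa.
Valid on: B.

B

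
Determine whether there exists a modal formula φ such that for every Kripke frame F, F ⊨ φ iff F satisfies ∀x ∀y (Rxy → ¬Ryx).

If a class were modally definable it would be closed under surjective bounded morphisms (Goldblatt–Thomason).
The 5-cycle (worlds s,t,u,v,w with s→t→u→v→w→s) is asymmetric. Mapping every world to a single reflexive point • is a surjective bounded morphism, and the reflexive point is not asymmetric (R•• but asymmetry requires ¬R••).
So no modal formula (or set of formulas) defines exactly the asymmetric frames.

Not definable by any modal formula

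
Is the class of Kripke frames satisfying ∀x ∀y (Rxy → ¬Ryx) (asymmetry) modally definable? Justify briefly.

Modal frame validity is preserved under surjective bounded morphisms.
The 3-cycle (worlds w0,w1,w2 with w0→w1→w2→w0) is asymmetric. Mapping every world to a single reflexive point • is a surjective bounded morphism, and the reflexive point is not asymmetric (R•• but asymmetry requires ¬R••).
So the class is not modally definable.

Not modally definable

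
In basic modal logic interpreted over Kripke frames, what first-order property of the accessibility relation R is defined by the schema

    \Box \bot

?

Emptiness of R

□⊥ is valid iff no world has any successor (otherwise □⊥ fails at any world with one).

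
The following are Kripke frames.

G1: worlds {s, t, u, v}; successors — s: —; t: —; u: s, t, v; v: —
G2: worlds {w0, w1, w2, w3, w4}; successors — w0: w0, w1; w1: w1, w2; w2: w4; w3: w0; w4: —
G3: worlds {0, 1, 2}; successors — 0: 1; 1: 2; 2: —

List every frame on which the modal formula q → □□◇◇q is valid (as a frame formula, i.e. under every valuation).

G1

Frame correspondent (Sahlqvist): ∀x ∀z (xR²z → ∃w (x = w ∧ zR²w)) — i.e. a generalized confluence (Geach) condition.
G1: holds.
G2: fails — w0R²w1 but no w with w0=w and w1R²w.
G3: fails — 0R²2 but no w with 0=w and 2R²w.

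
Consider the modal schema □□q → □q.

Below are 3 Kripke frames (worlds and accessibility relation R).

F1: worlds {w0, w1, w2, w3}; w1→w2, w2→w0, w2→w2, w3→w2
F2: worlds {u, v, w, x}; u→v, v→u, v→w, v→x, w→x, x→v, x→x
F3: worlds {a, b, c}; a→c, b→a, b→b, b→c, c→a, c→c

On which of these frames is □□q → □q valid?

Frame correspondent (Sahlqvist): ∀x ∀y (Rxy → ∃z (Rxz ∧ Rzy)) — i.e. density.
F1: holds.
F2: fails — Ruv but no z with Ruz and Rzv.
F3: holds.
Valid on: F1, F3.

F1, F3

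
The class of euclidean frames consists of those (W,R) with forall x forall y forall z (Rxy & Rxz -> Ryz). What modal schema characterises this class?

◇p → □◇p

This is the Euclidean property; the standard corresponding axiom is 5: ◇p → □◇p.
Suppose ◇p→□◇p is valid. Take Rxy, Rxz and set V(p)={y}. Then ◇p at x, so □◇p at x, so ◇p at z, so some w with Rzw has p; w=y, i.e. Rzy. By symmetry of the argument, Ryz.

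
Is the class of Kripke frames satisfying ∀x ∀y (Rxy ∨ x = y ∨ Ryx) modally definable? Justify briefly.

No — not modally definable

If a class were modally definable it would be closed under disjoint unions (Goldblatt–Thomason).
Take 4 disjoint single-world reflexive frames: each is trivially connected, but their disjoint union has 4 worlds with no edge between distinct components, so it is not connected.
So no modal formula (or set of formulas) defines exactly the connected frames.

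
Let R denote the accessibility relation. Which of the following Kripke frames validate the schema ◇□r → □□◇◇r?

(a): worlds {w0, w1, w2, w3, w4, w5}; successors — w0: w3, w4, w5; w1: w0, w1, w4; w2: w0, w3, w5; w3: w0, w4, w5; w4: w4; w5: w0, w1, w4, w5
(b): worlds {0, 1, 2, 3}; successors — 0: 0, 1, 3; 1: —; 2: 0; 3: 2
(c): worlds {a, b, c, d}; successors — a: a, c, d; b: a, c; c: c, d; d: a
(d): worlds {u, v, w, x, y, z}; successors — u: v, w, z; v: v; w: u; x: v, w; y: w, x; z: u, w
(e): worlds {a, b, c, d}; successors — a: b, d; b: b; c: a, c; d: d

(a), (c)

This is the axiom for a generalized confluence (Geach) condition; its first-order frame correspondent is ∀x ∀y ∀z ((xRy ∧ xR²z) → ∃w (yRw ∧ zR²w)).
(a): holds.
(b): fails — 0R0, 0R²1 but no w with 0Rw and 1R²w.
(c): holds.
(d): fails — uRw, uR²v but no t with wRt and vR²t.
(e): fails — aRb, aR²d but no w with bRw and dR²w.
Valid on: (a), (c).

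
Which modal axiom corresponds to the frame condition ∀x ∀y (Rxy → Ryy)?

□(□q → q)

This is shift-reflexivity; the standard corresponding axiom is T□: □(□q → q).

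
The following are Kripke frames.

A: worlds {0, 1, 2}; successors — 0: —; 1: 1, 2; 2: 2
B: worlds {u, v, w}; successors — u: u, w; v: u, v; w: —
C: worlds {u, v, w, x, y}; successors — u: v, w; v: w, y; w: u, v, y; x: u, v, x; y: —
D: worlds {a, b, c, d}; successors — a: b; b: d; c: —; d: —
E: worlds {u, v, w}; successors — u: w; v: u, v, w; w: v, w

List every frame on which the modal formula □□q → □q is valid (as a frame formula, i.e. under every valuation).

A, B, E

Frame correspondent (Sahlqvist): ∀x ∀y (Rxy → ∃z (Rxz ∧ Rzy)) — i.e. density.
A: ✓.
B: ✓.
C: fails — Rwu but no z with Rwz and Rzu.
D: fails — Rab but no z with Raz and Rzb.
E: ✓.
Valid on: A, B, E.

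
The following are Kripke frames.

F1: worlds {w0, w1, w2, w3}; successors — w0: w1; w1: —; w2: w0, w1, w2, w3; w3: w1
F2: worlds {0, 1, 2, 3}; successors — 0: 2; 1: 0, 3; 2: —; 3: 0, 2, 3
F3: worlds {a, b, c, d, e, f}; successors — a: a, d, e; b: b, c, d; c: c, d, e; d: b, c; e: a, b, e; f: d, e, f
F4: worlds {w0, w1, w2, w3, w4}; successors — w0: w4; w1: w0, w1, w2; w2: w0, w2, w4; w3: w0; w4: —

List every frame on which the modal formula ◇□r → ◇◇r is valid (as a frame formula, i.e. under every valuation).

This is the axiom for a generalized confluence (Geach) condition; its first-order frame correspondent is ∀x ∀y (xRy → ∃w (yRw ∧ xR²w)).
F1: fails — w0Rw1 but no w with w1Rw and w0R²w.
F2: fails — 0R2 but no w with 2Rw and 0R²w.
F3: satisfies the condition.
F4: fails — w0Rw4 but no w with w4Rw and w0R²w.

F3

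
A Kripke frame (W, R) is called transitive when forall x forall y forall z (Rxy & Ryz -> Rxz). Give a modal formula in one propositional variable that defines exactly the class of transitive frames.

□p → □□p

A defining formula is □p → □□p (the 4 axiom).
Suppose □p→□□p is valid. Take Rxy, Ryz and set V(p)={w : Rxw}. Then □p at x, so □□p at x, so □p at y, so p at z, i.e. Rxz.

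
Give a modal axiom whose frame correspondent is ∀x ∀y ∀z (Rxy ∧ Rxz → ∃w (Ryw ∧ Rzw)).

◇□p → □◇p

The condition is convergence. The .2 schema ◇□p → □◇p defines it.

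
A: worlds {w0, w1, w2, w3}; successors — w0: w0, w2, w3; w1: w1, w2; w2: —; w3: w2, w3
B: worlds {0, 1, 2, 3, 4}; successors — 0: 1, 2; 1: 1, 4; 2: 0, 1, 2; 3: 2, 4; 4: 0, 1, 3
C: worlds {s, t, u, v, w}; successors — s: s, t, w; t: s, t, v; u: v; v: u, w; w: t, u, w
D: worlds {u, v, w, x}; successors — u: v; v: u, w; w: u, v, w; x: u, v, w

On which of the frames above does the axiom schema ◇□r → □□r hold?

Frame correspondent (Sahlqvist): ∀x ∀y ∀z ((xRy ∧ xR²z) → ∃w (yRw ∧ z = w)) — i.e. a generalized confluence (Geach) condition.
A: fails — w0Rw2, w0R²w0 but no w with w2Rw and w0=w.
B: fails — 0R1, 0R²0 but no w with 1Rw and 0=w.
C: fails — sRs, sR²u but no w* with sRw* and u=w*.
D: fails — vRu, vR²u but no t with uRt and u=t.
Valid on no frame.

none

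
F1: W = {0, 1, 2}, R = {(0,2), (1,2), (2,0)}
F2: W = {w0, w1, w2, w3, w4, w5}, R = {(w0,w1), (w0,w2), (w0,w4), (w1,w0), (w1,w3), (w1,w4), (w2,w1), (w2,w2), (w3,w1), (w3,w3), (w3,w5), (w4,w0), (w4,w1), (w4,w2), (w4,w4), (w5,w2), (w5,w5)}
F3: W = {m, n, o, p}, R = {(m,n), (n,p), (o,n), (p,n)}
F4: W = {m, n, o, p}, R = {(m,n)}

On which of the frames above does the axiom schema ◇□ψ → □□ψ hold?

Frame correspondent (Sahlqvist): ∀x ∀y ∀z ((xRy ∧ xR²z) → ∃w (yRw ∧ z = w)) — i.e. a generalized confluence (Geach) condition.
F1: condition met.
F2: fails — w0Rw1, w0R²w1 but no w with w1Rw and w1=w.
F3: condition met.
F4: condition met.

F1, F3, F4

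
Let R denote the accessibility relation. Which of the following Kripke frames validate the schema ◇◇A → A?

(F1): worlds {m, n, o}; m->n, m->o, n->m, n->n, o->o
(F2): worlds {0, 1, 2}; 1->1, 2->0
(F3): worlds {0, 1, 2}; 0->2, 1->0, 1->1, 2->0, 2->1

(F2)

This is the axiom for a generalized confluence (Geach) condition; its first-order frame correspondent is ∀x ∀y (xR²y → ∃w (y = w ∧ x = w)).
(F1): fails — mR²n but n ≠ m.
(F2): ✓.
(F3): fails — 0R²1 but 1 ≠ 0.
Valid on: (F2).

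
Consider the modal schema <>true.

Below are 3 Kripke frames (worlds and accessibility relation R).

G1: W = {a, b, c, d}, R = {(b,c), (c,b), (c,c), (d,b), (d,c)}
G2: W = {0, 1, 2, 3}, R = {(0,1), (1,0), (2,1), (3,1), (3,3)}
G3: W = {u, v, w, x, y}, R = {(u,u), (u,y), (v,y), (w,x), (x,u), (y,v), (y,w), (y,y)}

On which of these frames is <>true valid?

G2, G3

The schema corresponds to seriality: forall x exists y Rxy.
G1: fails — world a has no successor.
G2: satisfies the condition.
G3: satisfies the condition.
Valid on: G2, G3.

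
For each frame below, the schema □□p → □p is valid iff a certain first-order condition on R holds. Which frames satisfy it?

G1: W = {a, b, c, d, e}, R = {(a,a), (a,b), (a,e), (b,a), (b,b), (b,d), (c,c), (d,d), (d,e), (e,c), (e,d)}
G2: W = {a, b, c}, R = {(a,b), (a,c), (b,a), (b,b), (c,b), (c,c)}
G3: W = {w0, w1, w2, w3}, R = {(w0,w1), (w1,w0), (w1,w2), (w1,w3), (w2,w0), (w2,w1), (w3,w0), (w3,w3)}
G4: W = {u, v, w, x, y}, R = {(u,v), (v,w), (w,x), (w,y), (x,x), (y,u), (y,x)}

This is the axiom for density; its first-order frame correspondent is ∀x ∀y (Rxy → ∃z (Rxz ∧ Rzy)).
G1: ✓.
G2: ✓.
G3: fails — Rw1w2 but no z with Rw1z and Rzw2.
G4: fails — Ruv but no z with Ruz and Rzv.
Valid on: G1, G2.

G1, G2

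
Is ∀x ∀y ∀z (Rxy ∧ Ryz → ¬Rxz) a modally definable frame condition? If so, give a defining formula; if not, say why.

Not modally definable

Modal frame validity is preserved under surjective bounded morphisms.
The 7-cycle (worlds 0,1,2,3,4,5,6 with 0→1→2→3→4→5→6→0) is intransitive. Mapping every world to a single reflexive point • is a surjective bounded morphism; the reflexive point is not intransitive (R••∧R•• but R••).
Hence intransitivity is not modally definable.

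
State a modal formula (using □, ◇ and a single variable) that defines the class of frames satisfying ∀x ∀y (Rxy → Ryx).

The condition is symmetry. The B schema q → □◇q defines it.
Suppose q→□◇q is valid. Take Rxy and set V(q)={x}. Then q at x, so □◇q at x, so ◇q at y, so some z with Ryz has q; z=x, i.e. Ryx.

q → □◇q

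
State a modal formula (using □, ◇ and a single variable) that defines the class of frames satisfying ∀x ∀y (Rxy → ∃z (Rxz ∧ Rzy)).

□□ψ → □ψ

This is density; the standard corresponding axiom is C4: □□ψ → □ψ.
Suppose □□ψ→□ψ is valid. Take Rxy and set V(ψ)={w : xR²w}. Then □□ψ at x, so □ψ at x, so ψ at y, i.e. ∃z(Rxz∧Rzy).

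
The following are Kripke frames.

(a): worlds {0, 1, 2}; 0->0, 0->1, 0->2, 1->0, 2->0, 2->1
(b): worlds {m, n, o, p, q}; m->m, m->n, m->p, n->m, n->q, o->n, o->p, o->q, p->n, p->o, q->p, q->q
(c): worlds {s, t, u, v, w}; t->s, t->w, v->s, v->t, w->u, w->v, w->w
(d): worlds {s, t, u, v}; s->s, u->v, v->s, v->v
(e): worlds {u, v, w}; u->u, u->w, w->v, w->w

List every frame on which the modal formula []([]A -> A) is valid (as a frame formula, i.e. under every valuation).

(d)

The schema corresponds to shift-reflexivity: forall x forall y (Rxy -> Ryy).
(a): fails — R02 but not R22.
(b): fails — Ron but not Rnn.
(c): fails — Rwu but not Ruu.
(d): ✓.
(e): fails — Rwv but not Rvv.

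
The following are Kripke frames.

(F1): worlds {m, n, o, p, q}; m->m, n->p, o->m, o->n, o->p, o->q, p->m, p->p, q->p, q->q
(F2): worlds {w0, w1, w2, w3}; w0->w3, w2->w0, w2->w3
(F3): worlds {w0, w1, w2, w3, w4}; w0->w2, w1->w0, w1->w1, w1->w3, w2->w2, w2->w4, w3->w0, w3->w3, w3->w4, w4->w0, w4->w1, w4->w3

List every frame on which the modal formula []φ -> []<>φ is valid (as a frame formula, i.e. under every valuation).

(F1)

The schema corresponds to a generalized confluence (Geach) condition: forall x forall z (xRz -> exists w (xRw & zRw)).
(F1): ✓.
(F2): fails — w0Rw3 but no w with w0Rw and w3Rw.
(F3): fails — w1Rw0 but no w with w1Rw and w0Rw.
Valid on: (F1).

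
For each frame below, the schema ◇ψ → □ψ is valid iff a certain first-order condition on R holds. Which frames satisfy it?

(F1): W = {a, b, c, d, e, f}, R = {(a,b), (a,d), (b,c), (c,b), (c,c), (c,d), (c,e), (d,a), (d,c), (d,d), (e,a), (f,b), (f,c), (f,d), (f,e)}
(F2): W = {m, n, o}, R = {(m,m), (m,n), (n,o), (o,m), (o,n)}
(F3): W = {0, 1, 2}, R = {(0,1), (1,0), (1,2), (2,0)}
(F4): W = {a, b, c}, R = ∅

(F4)

This is the axiom for partial functionality; its first-order frame correspondent is ∀x ∀y ∀z (Rxy ∧ Rxz → y = z).
(F1): fails — a sees both b and d.
(F2): fails — m sees both m and n.
(F3): fails — 1 sees both 0 and 2.
(F4): satisfies the condition.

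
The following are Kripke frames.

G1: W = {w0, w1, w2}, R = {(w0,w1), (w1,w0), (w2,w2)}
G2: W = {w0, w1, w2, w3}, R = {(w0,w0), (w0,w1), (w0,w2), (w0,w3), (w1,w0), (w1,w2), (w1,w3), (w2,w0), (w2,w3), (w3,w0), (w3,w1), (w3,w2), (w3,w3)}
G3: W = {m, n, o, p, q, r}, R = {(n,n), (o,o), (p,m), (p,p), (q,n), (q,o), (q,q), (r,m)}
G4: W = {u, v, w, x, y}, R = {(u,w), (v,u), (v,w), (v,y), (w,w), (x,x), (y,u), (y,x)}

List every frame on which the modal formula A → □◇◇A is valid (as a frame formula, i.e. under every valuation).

The schema corresponds to a generalized confluence (Geach) condition: ∀x ∀z (xRz → ∃w (x = w ∧ zR²w)).
G1: fails — w0Rw1 but no w with w0=w and w1R²w.
G2: ✓.
G3: fails — pRm but no w with p=w and mR²w.
G4: fails — uRw but no t with u=t and wR²t.

G2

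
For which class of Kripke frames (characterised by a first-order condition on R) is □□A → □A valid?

density

Suppose □□A→□A is valid. Take Rxy and set V(A)={w : xR²w}. Then □□A at x, so □A at x, so A at y, i.e. ∃z(Rxz∧Rzy).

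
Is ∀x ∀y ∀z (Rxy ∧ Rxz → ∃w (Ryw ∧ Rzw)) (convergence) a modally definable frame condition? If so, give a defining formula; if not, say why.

Definable; ◇□r → □◇r defines it

The condition is convergence. A defining modal formula is ◇□r → □◇r.
Suppose ◇□r→□◇r is valid. Take Rxy, Rxz and set V(r)={w : Ryw}. Then □r at y so ◇□r at x, so □◇r at x, so ◇r at z, giving w with Rzw and Ryw.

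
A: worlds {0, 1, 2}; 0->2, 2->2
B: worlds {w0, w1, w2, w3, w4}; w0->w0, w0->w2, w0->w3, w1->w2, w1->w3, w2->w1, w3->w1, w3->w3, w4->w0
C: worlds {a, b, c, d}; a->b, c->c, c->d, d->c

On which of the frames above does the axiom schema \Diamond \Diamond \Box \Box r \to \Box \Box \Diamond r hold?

This is the axiom for a generalized confluence (Geach) condition; its first-order frame correspondent is \forall x \forall y \forall z ((x R^2 y \wedge x R^2 z) \to \exists w (y R^2 w \wedge zRw)).
A: satisfies the condition.
B: fails — w0R²w2, w0R²w2 but no w with w2R²w and w2Rw.
C: satisfies the condition.

A, C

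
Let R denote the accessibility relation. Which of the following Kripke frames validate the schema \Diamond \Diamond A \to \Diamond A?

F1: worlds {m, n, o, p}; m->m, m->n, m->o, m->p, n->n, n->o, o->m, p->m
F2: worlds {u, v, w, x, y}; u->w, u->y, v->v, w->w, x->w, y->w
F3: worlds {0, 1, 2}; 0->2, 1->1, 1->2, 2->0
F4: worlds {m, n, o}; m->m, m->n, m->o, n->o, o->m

This is the axiom for transitivity; its first-order frame correspondent is \forall x \forall y \forall z (Rxy \wedge Ryz \to Rxz).
F1: fails — Rom and Rmo but not Roo.
F2: satisfies the condition.
F3: fails — R12 and R20 but not R10.
F4: fails — Rom and Rmo but not Roo.
Valid on: F2.

F2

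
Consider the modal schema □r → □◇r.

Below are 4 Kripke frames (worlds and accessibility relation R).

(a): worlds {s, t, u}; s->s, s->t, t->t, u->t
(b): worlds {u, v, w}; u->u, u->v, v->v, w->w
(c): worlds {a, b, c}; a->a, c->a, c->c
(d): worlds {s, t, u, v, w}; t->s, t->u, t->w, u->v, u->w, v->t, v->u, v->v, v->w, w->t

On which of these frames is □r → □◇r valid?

Frame correspondent (Sahlqvist): ∀x ∀z (xRz → ∃w (xRw ∧ zRw)) — i.e. a generalized confluence (Geach) condition.
(a): condition met.
(b): condition met.
(c): condition met.
(d): fails — tRs but no w* with tRw* and sRw*.

(a), (b), (c)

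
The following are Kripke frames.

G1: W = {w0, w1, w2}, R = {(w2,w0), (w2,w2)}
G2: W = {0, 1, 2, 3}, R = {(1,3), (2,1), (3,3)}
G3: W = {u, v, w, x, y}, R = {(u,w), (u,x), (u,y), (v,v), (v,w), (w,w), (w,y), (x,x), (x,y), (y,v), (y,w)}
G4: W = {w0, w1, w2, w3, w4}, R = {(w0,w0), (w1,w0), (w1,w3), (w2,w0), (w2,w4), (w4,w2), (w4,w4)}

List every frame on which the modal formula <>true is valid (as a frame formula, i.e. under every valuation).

This is the axiom for seriality; its first-order frame correspondent is forall x exists y Rxy.
G1: fails — world w0 has no successor.
G2: fails — world 0 has no successor.
G3: condition met.
G4: fails — world w3 has no successor.

G3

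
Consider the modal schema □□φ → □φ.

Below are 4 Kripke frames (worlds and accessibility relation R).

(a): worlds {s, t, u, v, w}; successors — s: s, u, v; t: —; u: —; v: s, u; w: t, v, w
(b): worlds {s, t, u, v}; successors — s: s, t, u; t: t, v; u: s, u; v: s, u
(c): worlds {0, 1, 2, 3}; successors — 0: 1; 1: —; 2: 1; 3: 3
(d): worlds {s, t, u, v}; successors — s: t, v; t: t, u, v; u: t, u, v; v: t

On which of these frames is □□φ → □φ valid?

This is the axiom for density; its first-order frame correspondent is ∀x ∀y (Rxy → ∃z (Rxz ∧ Rzy)).
(a): ✓.
(b): ✓.
(c): fails — R01 but no z with R0z and Rz1.
(d): ✓.
Valid on: (a), (b), (d).

(a), (b), (d)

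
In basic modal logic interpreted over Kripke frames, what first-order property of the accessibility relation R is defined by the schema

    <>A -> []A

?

This schema is the CD axiom.
It corresponds to partial functionality: forall x forall y forall z (Rxy & Rxz -> y = z).

partial functionality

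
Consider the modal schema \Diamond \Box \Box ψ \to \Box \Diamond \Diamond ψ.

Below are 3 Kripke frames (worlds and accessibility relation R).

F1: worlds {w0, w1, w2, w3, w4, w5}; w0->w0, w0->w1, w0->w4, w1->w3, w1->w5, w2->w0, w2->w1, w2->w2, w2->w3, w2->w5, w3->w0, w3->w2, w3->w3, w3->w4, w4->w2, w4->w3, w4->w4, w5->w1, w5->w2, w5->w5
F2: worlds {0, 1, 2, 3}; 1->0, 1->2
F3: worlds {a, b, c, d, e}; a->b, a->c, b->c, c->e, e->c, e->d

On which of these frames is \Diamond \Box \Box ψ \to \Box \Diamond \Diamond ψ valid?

This is the axiom for a generalized confluence (Geach) condition; its first-order frame correspondent is \forall x \forall y \forall z ((xRy \wedge xRz) \to \exists w (y R^2 w \wedge z R^2 w)).
F1: ✓.
F2: fails — 1R0, 1R0 but no w with 0R²w and 0R²w.
F3: fails — aRb, aRc but no w with bR²w and cR²w.
Valid on: F1.

F1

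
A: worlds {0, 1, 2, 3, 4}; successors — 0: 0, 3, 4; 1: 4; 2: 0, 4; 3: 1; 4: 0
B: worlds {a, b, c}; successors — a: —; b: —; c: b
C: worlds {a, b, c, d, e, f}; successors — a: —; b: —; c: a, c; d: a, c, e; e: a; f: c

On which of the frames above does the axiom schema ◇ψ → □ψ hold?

The schema corresponds to partial functionality: ∀x ∀y ∀z (Rxy ∧ Rxz → y = z).
A: fails — 0 sees both 0 and 3.
B: ✓.
C: fails — c sees both a and c.
Valid on: B.

B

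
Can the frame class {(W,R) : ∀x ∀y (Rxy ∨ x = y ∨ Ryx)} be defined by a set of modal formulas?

If a class were modally definable it would be closed under disjoint unions (Goldblatt–Thomason).
Take 2 disjoint single-world reflexive frames: each is trivially connected, but their disjoint union has 2 worlds with no edge between distinct components, so it is not connected.
So the class is not modally definable.

No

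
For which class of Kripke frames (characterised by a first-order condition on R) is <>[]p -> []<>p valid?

convergence

Suppose ◇□p→□◇p is valid. Take Rxy, Rxz and set V(p)={w : Ryw}. Then □p at y so ◇□p at x, so □◇p at x, so ◇p at z, giving w with Rzw and Ryw.
The converse is a direct semantic check.
So the correspondent is convergence.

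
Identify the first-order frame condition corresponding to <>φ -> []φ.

partial functionality

Suppose ◇φ→□φ is valid. Take Rxy, Rxz and set V(φ)={y}. Then ◇φ at x, so □φ at x, so φ at z, i.e. z=y.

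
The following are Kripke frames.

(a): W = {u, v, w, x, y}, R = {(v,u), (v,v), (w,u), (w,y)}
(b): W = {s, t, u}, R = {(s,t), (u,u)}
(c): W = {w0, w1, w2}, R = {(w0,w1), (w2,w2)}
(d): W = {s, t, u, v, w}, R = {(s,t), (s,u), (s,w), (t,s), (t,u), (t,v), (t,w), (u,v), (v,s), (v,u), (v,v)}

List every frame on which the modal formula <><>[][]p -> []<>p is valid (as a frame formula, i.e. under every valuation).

(b), (c)

This is the axiom for a generalized confluence (Geach) condition; its first-order frame correspondent is forall x forall y forall z ((x R^2 y & xRz) -> exists w (y R^2 w & zRw)).
(a): fails — vR²u, vRu but no t with uR²t and uRt.
(b): condition met.
(c): condition met.
(d): fails — sR²s, sRw but no w* with sR²w* and wRw*.
Valid on: (b), (c).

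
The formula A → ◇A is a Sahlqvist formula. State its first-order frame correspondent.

reflexivity: ∀x Rxx

Equivalently (dual form): □A → A.
Suppose □A→A is valid. At any x set V(A)={w : Rxw}. Then □A holds at x, so A holds at x, i.e. Rxx.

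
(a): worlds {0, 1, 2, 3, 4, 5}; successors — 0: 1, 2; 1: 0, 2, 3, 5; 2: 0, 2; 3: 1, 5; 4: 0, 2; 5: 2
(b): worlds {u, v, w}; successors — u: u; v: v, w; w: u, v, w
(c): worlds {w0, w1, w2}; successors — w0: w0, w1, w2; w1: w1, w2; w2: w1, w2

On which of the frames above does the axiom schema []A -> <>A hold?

Frame correspondent (Sahlqvist): forall x exists y Rxy — i.e. seriality.
(a): condition met.
(b): condition met.
(c): condition met.

(a), (b), (c)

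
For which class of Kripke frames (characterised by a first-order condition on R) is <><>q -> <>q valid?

transitivity: forall x forall y forall z (Rxy & Ryz -> Rxz)

Replacing q by ¬q and contraposing gives the equivalent schema □q → □□q.
Suppose □q→□□q is valid. Take Rxy, Ryz and set V(q)={w : Rxw}. Then □q at x, so □□q at x, so □q at y, so q at z, i.e. Rxz.
Conversely, any frame satisfying forall x forall y forall z (Rxy & Ryz -> Rxz) validates the schema.
So the correspondent is transitivity.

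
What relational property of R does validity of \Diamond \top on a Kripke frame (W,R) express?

Seriality

This is a form of the D axiom.
It corresponds to seriality: \forall x \exists y Rxy.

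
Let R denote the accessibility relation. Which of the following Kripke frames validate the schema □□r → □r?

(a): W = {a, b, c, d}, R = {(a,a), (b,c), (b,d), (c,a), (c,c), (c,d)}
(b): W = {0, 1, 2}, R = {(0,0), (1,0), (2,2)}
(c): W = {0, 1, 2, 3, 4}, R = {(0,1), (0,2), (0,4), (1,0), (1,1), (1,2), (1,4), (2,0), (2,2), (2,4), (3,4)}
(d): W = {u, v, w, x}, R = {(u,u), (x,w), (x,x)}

(a), (b), (d)

Frame correspondent (Sahlqvist): ∀x ∀y (Rxy → ∃z (Rxz ∧ Rzy)) — i.e. density.
(a): ✓.
(b): ✓.
(c): fails — R34 but no z with R3z and Rz4.
(d): ✓.
Valid on: (a), (b), (d).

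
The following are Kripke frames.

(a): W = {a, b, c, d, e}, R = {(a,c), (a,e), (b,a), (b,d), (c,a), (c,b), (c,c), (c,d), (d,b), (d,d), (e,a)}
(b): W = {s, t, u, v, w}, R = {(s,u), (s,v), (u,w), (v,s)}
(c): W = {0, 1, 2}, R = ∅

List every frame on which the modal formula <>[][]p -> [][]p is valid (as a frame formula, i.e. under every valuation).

(c)

The schema corresponds to a generalized confluence (Geach) condition: forall x forall y forall z ((xRy & x R^2 z) -> exists w (y R^2 w & z = w)).
(a): fails — aRe, aR²a but no w with eR²w and a=w.
(b): fails — sRu, sR²s but no w* with uR²w* and s=w*.
(c): satisfies the condition.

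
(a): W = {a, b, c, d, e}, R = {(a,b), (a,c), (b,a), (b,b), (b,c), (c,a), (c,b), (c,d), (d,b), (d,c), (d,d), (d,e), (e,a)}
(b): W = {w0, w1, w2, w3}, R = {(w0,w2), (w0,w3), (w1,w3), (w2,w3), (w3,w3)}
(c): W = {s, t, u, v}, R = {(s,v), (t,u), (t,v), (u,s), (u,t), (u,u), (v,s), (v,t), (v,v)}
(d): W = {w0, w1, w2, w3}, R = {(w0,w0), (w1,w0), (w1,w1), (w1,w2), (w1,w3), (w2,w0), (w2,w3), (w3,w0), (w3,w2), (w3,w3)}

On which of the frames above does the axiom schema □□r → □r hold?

(c), (d)

The schema corresponds to density: ∀x ∀y (Rxy → ∃z (Rxz ∧ Rzy)).
(a): fails — Rea but no z with Rez and Rza.
(b): fails — Rw0w2 but no z with Rw0z and Rzw2.
(c): holds.
(d): holds.
Valid on: (c), (d).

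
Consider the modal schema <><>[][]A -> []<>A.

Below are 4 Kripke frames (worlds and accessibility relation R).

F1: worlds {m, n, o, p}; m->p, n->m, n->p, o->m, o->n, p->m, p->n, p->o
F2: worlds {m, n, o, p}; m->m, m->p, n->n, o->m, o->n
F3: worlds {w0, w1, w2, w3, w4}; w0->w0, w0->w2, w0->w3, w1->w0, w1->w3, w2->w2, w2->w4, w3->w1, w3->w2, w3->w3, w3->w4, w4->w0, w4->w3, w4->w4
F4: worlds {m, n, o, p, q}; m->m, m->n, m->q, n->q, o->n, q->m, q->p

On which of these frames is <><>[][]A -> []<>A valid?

The schema corresponds to a generalized confluence (Geach) condition: forall x forall y forall z ((x R^2 y & xRz) -> exists w (y R^2 w & zRw)).
F1: fails — nR²m, nRm but no w with mR²w and mRw.
F2: fails — mR²m, mRp but no w with mR²w and pRw.
F3: holds.
F4: fails — mR²n, mRn but no w with nR²w and nRw.

F3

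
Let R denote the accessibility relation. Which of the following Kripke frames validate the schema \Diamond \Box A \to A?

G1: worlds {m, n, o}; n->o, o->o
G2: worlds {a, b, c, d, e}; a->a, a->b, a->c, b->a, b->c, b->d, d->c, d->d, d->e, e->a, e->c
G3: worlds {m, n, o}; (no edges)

G3

The schema corresponds to symmetry: \forall x \forall y (Rxy \to Ryx).
G1: fails — Rno but not Ron.
G2: fails — Rbc but not Rcb.
G3: satisfies the condition.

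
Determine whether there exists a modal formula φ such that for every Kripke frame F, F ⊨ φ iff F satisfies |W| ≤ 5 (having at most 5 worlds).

Any modally definable frame class is closed under disjoint unions.
Any modal formula valid on each of 6 disjoint one-world frames is valid on their disjoint union (validity is preserved under disjoint unions). Each one-world frame has |W|=1≤5, but the union has |W|=6.
So no modal formula (or set of formulas) defines exactly the |W|≤5 frames.

Not definable by any modal formula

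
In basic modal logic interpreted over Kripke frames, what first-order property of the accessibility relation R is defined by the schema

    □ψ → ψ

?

This is the T axiom.
Its frame correspondent is reflexivity — ∀x Rxx.

reflexivity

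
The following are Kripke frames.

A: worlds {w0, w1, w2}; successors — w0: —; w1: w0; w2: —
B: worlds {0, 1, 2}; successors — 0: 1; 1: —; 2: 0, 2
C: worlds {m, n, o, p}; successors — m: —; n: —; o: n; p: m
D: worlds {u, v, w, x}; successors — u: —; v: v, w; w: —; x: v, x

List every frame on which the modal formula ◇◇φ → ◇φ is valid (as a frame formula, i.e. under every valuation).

A, C

This is the axiom for a generalized confluence (Geach) condition; its first-order frame correspondent is ∀x ∀y (xR²y → ∃w (y = w ∧ xRw)).
A: holds.
B: fails — 2R²1 but no w with 1=w and 2Rw.
C: holds.
D: fails — xR²w but no t with w=t and xRt.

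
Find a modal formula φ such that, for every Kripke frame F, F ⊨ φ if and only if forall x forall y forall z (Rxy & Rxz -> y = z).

This is partial functionality; the standard corresponding axiom is CD: ◇s → □s.

◇s → □s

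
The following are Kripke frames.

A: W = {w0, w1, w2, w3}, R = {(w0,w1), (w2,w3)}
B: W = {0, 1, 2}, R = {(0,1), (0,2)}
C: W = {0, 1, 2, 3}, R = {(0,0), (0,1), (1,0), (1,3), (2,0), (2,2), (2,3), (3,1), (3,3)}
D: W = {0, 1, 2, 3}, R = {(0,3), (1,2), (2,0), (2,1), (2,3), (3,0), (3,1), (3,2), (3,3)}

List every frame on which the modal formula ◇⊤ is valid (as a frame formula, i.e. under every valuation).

C, D

The schema corresponds to seriality: ∀x ∃y Rxy.
A: fails — world w1 has no successor.
B: fails — world 1 has no successor.
C: ✓.
D: ✓.
Valid on: C, D.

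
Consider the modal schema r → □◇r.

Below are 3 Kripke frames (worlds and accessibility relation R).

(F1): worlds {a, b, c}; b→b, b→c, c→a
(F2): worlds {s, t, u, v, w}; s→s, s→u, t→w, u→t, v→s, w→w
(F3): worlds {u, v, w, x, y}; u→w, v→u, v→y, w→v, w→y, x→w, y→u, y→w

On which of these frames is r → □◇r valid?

none

The schema corresponds to symmetry: ∀x ∀y (Rxy → Ryx).
(F1): fails — Rca but not Rac.
(F2): fails — Rut but not Rtu.
(F3): fails — Rxw but not Rwx.
Valid on no frame.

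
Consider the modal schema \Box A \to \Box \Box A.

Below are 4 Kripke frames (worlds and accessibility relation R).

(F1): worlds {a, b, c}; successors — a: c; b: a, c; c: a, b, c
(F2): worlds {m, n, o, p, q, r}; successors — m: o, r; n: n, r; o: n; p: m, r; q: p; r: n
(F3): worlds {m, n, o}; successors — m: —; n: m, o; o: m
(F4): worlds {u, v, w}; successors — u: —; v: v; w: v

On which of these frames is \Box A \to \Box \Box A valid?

The schema corresponds to transitivity: \forall x \forall y \forall z (Rxy \wedge Ryz \to Rxz).
(F1): fails — Rbc and Rcb but not Rbb.
(F2): fails — Ron and Rnr but not Ror.
(F3): holds.
(F4): holds.

(F3), (F4)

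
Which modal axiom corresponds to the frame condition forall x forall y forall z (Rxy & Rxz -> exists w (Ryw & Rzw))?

This is convergence; the standard corresponding axiom is .2: ◇□p → □◇p.
Suppose ◇□p→□◇p is valid. Take Rxy, Rxz and set V(p)={w : Ryw}. Then □p at y so ◇□p at x, so □◇p at x, so ◇p at z, giving w with Rzw and Ryw.

◇□p → □◇p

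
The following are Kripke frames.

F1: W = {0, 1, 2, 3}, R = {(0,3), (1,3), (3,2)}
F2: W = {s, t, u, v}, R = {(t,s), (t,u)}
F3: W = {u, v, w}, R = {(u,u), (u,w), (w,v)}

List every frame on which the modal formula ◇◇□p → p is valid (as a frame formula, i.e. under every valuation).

F2

This is the axiom for a generalized confluence (Geach) condition; its first-order frame correspondent is ∀x ∀y (xR²y → ∃w (yRw ∧ x = w)).
F1: fails — 0R²2 but no w with 2Rw and 0=w.
F2: condition met.
F3: fails — uR²v but no t with vRt and u=t.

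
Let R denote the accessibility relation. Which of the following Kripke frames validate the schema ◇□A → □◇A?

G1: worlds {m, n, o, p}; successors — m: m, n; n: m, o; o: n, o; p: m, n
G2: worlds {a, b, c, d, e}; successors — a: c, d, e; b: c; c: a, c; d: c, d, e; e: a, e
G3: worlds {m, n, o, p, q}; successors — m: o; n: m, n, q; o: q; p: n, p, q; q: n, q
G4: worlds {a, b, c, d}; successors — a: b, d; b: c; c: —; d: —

Frame correspondent (Sahlqvist): ∀x ∀y ∀z (Rxy ∧ Rxz → ∃w (Ryw ∧ Rzw)) — i.e. convergence.
G1: ✓.
G2: ✓.
G3: fails — Rnn and Rnm but n and m have no common successor.
G4: fails — Rad and Rad but d and d have no common successor.
Valid on: G1, G2.

G1, G2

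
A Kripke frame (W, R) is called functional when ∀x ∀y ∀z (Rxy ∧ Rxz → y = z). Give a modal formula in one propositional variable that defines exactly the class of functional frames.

◇p → □p

A defining formula is ◇p → □p (the CD axiom).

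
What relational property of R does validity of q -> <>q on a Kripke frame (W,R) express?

reflexivity

This is frame-equivalent to □q → q (substitute ¬q for q and contrapose).
Suppose □q→q is valid. At any x set V(q)={w : Rxw}. Then □q holds at x, so q holds at x, i.e. Rxx.
Conversely, any frame satisfying forall x Rxx validates the schema.
Frame condition: forall x Rxx.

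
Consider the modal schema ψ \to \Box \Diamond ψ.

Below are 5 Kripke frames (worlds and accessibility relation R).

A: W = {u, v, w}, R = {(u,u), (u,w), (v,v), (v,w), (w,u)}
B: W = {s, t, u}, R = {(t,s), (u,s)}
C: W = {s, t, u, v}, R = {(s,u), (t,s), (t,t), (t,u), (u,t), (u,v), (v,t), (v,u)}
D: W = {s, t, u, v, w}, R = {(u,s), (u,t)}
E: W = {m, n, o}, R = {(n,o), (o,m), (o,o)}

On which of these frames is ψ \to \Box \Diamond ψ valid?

none

The schema corresponds to symmetry: \forall x \forall y (Rxy \to Ryx).
A: fails — Rvw but not Rwv.
B: fails — Rus but not Rsu.
C: fails — Rvt but not Rtv.
D: fails — Rus but not Rsu.
E: fails — Rno but not Ron.
Valid on no frame.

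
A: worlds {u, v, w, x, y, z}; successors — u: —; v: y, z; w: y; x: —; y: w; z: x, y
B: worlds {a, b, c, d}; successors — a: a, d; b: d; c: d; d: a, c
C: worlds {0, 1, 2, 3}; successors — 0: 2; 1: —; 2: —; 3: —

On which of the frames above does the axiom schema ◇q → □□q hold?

This is the axiom for a generalized confluence (Geach) condition; its first-order frame correspondent is ∀x ∀y ∀z ((xRy ∧ xR²z) → ∃w (y = w ∧ z = w)).
A: fails — vRy, vR²w but y ≠ w.
B: fails — aRa, aR²c but a ≠ c.
C: condition met.
Valid on: C.

C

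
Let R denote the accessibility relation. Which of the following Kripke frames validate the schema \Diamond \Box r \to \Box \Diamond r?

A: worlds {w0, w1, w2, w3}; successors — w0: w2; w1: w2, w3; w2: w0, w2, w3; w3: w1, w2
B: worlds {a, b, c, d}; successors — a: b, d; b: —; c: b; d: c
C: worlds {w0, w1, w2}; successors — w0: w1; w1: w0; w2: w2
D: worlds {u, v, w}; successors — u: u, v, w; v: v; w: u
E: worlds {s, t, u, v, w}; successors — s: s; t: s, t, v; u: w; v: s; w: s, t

A, C, E

This is the axiom for convergence; its first-order frame correspondent is \forall x \forall y \forall z (Rxy \wedge Rxz \to \exists w (Ryw \wedge Rzw)).
A: holds.
B: fails — Rad and Rab but d and b have no common successor.
C: holds.
D: fails — Ruv and Ruw but v and w have no common successor.
E: holds.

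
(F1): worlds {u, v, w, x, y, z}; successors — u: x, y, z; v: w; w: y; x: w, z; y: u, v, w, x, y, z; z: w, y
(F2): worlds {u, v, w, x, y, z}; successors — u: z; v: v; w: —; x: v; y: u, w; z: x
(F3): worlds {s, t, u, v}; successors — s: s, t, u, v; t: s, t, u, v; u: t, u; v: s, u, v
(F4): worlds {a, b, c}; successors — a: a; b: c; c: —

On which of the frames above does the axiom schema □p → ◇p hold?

(F1), (F3)

Frame correspondent (Sahlqvist): ∀x ∃y Rxy — i.e. seriality.
(F1): satisfies the condition.
(F2): fails — world w has no successor.
(F3): satisfies the condition.
(F4): fails — world c has no successor.
Valid on: (F1), (F3).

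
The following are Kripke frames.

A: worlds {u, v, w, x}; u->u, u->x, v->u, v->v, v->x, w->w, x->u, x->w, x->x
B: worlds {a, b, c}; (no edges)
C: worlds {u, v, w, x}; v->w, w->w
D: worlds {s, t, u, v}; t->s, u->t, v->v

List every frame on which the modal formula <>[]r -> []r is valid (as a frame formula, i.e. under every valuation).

The schema corresponds to the Euclidean property: forall x forall y forall z (Rxy & Rxz -> Ryz).
A: fails — Rvu and Rvv but not Ruv.
B: ✓.
C: ✓.
D: fails — Rts and Rts but not Rss.

B, C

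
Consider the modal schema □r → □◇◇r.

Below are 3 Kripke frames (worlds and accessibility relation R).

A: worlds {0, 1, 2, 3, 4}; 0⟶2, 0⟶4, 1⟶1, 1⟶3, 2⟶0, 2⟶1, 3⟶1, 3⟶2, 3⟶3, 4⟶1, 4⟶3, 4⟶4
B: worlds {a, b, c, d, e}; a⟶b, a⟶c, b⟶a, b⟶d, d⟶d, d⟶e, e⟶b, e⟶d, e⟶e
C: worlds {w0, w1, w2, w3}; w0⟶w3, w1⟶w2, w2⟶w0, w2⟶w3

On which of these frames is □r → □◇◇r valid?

A

This is the axiom for a generalized confluence (Geach) condition; its first-order frame correspondent is ∀x ∀z (xRz → ∃w (xRw ∧ zR²w)).
A: condition met.
B: fails — aRc but no w with aRw and cR²w.
C: fails — w0Rw3 but no w with w0Rw and w3R²w.
Valid on: A.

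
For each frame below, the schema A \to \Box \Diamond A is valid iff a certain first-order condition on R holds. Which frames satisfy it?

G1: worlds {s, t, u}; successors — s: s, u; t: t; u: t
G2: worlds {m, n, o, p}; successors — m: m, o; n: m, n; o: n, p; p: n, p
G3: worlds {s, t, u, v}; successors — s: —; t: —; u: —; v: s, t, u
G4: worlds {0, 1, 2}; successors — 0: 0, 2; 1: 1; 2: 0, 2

G4

Frame correspondent (Sahlqvist): \forall x \forall y (Rxy \to Ryx) — i.e. symmetry.
G1: fails — Rsu but not Rus.
G2: fails — Ron but not Rno.
G3: fails — Rvt but not Rtv.
G4: condition met.
Valid on: G4.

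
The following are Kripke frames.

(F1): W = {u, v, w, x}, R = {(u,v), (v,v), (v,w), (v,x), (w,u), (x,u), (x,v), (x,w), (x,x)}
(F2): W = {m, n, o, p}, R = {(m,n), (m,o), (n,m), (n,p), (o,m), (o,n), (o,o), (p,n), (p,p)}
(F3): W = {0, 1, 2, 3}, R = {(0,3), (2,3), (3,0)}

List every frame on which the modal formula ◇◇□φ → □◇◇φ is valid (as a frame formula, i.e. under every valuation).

(F2), (F3)

This is the axiom for a generalized confluence (Geach) condition; its first-order frame correspondent is ∀x ∀y ∀z ((xR²y ∧ xRz) → ∃w (yRw ∧ zR²w)).
(F1): fails — vR²w, vRw but no t with wRt and wR²t.
(F2): satisfies the condition.
(F3): satisfies the condition.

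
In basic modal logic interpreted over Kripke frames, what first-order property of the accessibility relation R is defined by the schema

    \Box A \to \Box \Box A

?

Transitivity

Suppose □A→□□A is valid. Take Rxy, Ryz and set V(A)={w : Rxw}. Then □A at x, so □□A at x, so □A at y, so A at z, i.e. Rxz.
Conversely, any frame satisfying \forall x \forall y \forall z (Rxy \wedge Ryz \to Rxz) validates the schema.
Frame condition: \forall x \forall y \forall z (Rxy \wedge Ryz \to Rxz).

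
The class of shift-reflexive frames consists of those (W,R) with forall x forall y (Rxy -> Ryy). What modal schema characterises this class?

The condition is shift-reflexivity. The T□ schema □(□r → r) defines it.
Suppose □(□r→r) is valid. Take Rxy and set V(r)={w : Ryw}. Then at y, □r holds; since □(□r→r) at x, □r→r at y, so r at y, i.e. Ryy.

□(□r → r)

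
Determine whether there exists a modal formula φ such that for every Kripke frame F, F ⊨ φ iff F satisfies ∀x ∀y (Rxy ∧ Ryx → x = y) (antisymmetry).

If a class were modally definable it would be closed under surjective bounded morphisms (Goldblatt–Thomason).
The 8-cycle (worlds w0,w1,w2,w3,w4,w5,w6,w7 with w0→w1→w2→w3→w4→w5→w6→w7→w0) is antisymmetric. Sending even-indexed worlds to a and odd-indexed worlds to b is a surjective bounded morphism onto the two-world frame with a↔b, which is not antisymmetric.
So no modal formula (or set of formulas) defines exactly the antisymmetric frames.

Not modally definable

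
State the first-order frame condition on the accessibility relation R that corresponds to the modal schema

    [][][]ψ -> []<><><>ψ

This is a Sahlqvist (Geach-type) schema ◇^0□^3ψ → □^1◇^3ψ.
Minimal-valuation argument: fix x; take any y with xR^0y and any z with xR^1z. Set V(ψ) to the set of worlds R-reachable from y in exactly 3 steps. Then □^3ψ holds at y, so the antecedent holds at x; validity forces ◇^3ψ at z, giving a w with zR^3w and yR^3w.
First-order correspondent: forall x forall z (xRz -> exists w (x R^3 w & z R^3 w)).

forall x forall z (xRz -> exists w (x R^3 w & z R^3 w))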